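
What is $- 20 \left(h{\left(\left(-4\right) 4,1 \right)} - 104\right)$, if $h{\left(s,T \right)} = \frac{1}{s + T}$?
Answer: $\frac{6244}{3} \approx 2081.3$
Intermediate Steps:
$h{\left(s,T \right)} = \frac{1}{T + s}$
$- 20 \left(h{\left(\left(-4\right) 4,1 \right)} - 104\right) = - 20 \left(\frac{1}{1 - 16} - 104\right) = - 20 \left(\frac{1}{-15} - 104\right) = - 20 \left(- \frac{1}{15} - 104\right) = \left(-20\right) \left(- \frac{1561}{15}\right) = \frac{6244}{3}$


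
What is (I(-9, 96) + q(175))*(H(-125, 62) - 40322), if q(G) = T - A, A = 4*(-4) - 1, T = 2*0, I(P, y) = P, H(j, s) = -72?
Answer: -323152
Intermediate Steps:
T = 0
A = -17 (A = -16 - 1 = -17)
q(G) = 17 (q(G) = 0 - 1*(-17) = 0 + 17 = 17)
(I(-9, 96) + q(175))*(H(-125, 62) - 40322) = (-9 + 17)*(-72 - 40322) = 8*(-40394) = -323152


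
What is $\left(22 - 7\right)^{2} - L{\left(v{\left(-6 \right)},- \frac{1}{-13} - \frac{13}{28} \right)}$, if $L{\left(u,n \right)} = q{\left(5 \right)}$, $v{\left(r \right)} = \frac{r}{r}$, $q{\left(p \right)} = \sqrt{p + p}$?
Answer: $225 - \sqrt{10} \approx 221.84$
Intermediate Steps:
$q{\left(p \right)} = \sqrt{2} \sqrt{p}$ ($q{\left(p \right)} = \sqrt{2 p} = \sqrt{2} \sqrt{p}$)
$v{\left(r \right)} = 1$
$L{\left(u,n \right)} = \sqrt{10}$ ($L{\left(u,n \right)} = \sqrt{2} \sqrt{5} = \sqrt{10}$)
$\left(22 - 7\right)^{2} - L{\left(v{\left(-6 \right)},- \frac{1}{-13} - \frac{13}{28} \right)} = \left(22 - 7\right)^{2} - \sqrt{10} = 15^{2} - \sqrt{10} = 225 - \sqrt{10}$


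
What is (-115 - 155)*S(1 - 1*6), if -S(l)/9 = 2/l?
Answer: -972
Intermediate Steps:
S(l) = -18/l
(-115 - 155)*S(1 - 1*6) = (-115 - 155)*(-18/(1 - 1*6)) = -(-4860)/(1 - 6) = -(-4860)/(-5) = -(-4860)*(-1)/5 = -270*18/5 = -972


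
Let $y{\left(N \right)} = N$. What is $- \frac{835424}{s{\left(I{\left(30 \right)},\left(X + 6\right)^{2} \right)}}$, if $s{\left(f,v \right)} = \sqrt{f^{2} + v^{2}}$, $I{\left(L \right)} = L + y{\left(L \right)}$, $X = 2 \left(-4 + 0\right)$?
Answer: $- \frac{104428 \sqrt{226}}{113} \approx -13893.0$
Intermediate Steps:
$X = -8$ ($X = 2 \left(-4\right) = -8$)
$I{\left(L \right)} = 2 L$ ($I{\left(L \right)} = L + L = 2 L$)
$- \frac{835424}{s{\left(I{\left(30 \right)},\left(X + 6\right)^{2} \right)}} = - \frac{835424}{\sqrt{\left(2 \cdot 30\right)^{2} + \left(\left(-8 + 6\right)^{2}\right)^{2}}} = - \frac{835424}{\sqrt{60^{2} + \left(\left(-2\right)^{2}\right)^{2}}} = - \frac{835424}{\sqrt{3600 + 4^{2}}} = - \frac{835424}{\sqrt{3600 + 16}} = - \frac{835424}{\sqrt{3616}} = - \frac{835424}{4 \sqrt{226}} = - 835424 \frac{\sqrt{226}}{904} = - \frac{104428 \sqrt{226}}{113}$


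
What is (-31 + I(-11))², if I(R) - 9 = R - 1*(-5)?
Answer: 784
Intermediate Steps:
I(R) = 14 + R (I(R) = 9 + (R - 1*(-5)) = 9 + (R + 5) = 9 + (5 + R) = 14 + R)
(-31 + I(-11))² = (-31 + (14 - 11))² = (-31 + 3)² = (-28)² = 784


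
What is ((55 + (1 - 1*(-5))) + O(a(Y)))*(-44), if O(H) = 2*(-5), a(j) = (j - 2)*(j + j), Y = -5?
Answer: -2244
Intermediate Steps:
a(j) = 2*j*(-2 + j) (a(j) = (-2 + j)*(2*j) = 2*j*(-2 + j))
O(H) = -10
((55 + (1 - 1*(-5))) + O(a(Y)))*(-44) = ((55 + (1 - 1*(-5))) - 10)*(-44) = ((55 + (1 + 5)) - 10)*(-44) = ((55 + 6) - 10)*(-44) = (61 - 10)*(-44) = 51*(-44) = -2244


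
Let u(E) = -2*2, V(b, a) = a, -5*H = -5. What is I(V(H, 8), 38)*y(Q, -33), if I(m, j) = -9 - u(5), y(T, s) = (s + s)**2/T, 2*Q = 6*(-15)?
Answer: 484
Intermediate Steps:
H = 1 (H = -1/5*(-5) = 1)
u(E) = -4
Q = -45 (Q = (6*(-15))/2 = (1/2)*(-90) = -45)
y(T, s) = 4*s**2/T (y(T, s) = (2*s)**2/T = (4*s**2)/T = 4*s**2/T)
I(m, j) = -5 (I(m, j) = -9 - 1*(-4) = -9 + 4 = -5)
I(V(H, 8), 38)*y(Q, -33) = -20*(-33)**2/(-45) = -20*(-1)*1089/45 = -5*(-484/5) = 484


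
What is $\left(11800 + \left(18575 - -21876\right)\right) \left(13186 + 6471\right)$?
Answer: $1027097907$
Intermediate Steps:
$\left(11800 + \left(18575 - -21876\right)\right) \left(13186 + 6471\right) = \left(11800 + \left(18575 + 21876\right)\right) 19657 = \left(11800 + 40451\right) 19657 = 52251 \cdot 19657 = 1027097907$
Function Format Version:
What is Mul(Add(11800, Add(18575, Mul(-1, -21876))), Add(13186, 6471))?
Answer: 1027097907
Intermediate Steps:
Mul(Add(11800, Add(18575, Mul(-1, -21876))), Add(13186, 6471)) = Mul(Add(11800, Add(18575, 21876)), 19657) = Mul(Add(11800, 40451), 19657) = Mul(52251, 19657) = 1027097907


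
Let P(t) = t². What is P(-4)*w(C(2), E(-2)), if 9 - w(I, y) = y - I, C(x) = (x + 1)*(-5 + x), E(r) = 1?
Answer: -16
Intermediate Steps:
C(x) = (1 + x)*(-5 + x)
w(I, y) = 9 + I - y (w(I, y) = 9 - (y - I) = 9 + (I - y) = 9 + I - y)
P(-4)*w(C(2), E(-2)) = (-4)²*(9 + (-5 + 2² - 4*2) - 1*1) = 16*(9 + (-5 + 4 - 8) - 1) = 16*(9 - 9 - 1) = 16*(-1) = -16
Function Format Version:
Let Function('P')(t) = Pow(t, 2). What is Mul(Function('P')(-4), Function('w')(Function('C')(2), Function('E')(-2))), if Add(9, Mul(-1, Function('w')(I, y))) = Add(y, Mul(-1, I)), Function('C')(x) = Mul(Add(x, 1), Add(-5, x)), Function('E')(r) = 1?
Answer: -16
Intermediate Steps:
Function('C')(x) = Mul(Add(1, x), Add(-5, x))
Function('w')(I, y) = Add(9, I, Mul(-1, y)) (Function('w')(I, y) = Add(9, Mul(-1, Add(y, Mul(-1, I)))) = Add(9, Add(I, Mul(-1, y))) = Add(9, I, Mul(-1, y)))
Mul(Function('P')(-4), Function('w')(Function('C')(2), Function('E')(-2))) = Mul(Pow(-4, 2), Add(9, Add(-5, Pow(2, 2), Mul(-4, 2)), Mul(-1, 1))) = Mul(16, Add(9, Add(-5, 4, -8), -1)) = Mul(16, Add(9, -9, -1)) = Mul(16, -1) = -16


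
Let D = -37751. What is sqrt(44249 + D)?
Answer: 57*sqrt(2) ≈ 80.610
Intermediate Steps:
sqrt(44249 + D) = sqrt(44249 - 37751) = sqrt(6498) = 57*sqrt(2)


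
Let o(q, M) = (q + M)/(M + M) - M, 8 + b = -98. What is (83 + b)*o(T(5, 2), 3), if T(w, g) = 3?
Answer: 46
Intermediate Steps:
b = -106 (b = -8 - 98 = -106)
o(q, M) = -M + (M + q)/(2*M) (o(q, M) = (M + q)/((2*M)) - M = (M + q)*(1/(2*M)) - M = (M + q)/(2*M) - M = -M + (M + q)/(2*M))
(83 + b)*o(T(5, 2), 3) = (83 - 106)*(½ - 1*3 + (½)*3/3) = -23*(½ - 3 + (½)*3*(⅓)) = -23*(½ - 3 + ½) = -23*(-2) = 46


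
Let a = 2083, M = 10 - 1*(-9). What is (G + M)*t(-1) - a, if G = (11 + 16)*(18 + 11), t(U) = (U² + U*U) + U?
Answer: -1281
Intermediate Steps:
M = 19 (M = 10 + 9 = 19)
t(U) = U + 2*U² (t(U) = (U² + U²) + U = 2*U² + U = U + 2*U²)
G = 783 (G = 27*29 = 783)
(G + M)*t(-1) - a = (783 + 19)*(-(1 + 2*(-1))) - 1*2083 = 802*(-(1 - 2)) - 2083 = 802*(-1*(-1)) - 2083 = 802*1 - 2083 = 802 - 2083 = -1281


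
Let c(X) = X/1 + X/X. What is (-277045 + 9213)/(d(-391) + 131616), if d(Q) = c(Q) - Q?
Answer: -267832/131617 ≈ -2.0349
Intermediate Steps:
c(X) = 1 + X (c(X) = X*1 + 1 = X + 1 = 1 + X)
d(Q) = 1 (d(Q) = (1 + Q) - Q = 1)
(-277045 + 9213)/(d(-391) + 131616) = (-277045 + 9213)/(1 + 131616) = -267832/131617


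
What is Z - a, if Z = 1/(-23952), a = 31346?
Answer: -750799393/23952 ≈ -31346.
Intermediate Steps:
Z = -1/23952 ≈ -4.1750e-5
Z - a = -1/23952 - 1*31346 = -1/23952 - 31346 = -750799393/23952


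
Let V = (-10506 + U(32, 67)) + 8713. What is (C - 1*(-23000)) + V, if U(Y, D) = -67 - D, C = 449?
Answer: 21522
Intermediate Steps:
V = -1927 (V = (-10506 + (-67 - 1*67)) + 8713 = (-10506 + (-67 - 67)) + 8713 = (-10506 - 134) + 8713 = -10640 + 8713 = -1927)
(C - 1*(-23000)) + V = (449 - 1*(-23000)) - 1927 = (449 + 23000) - 1927 = 23449 - 1927 = 21522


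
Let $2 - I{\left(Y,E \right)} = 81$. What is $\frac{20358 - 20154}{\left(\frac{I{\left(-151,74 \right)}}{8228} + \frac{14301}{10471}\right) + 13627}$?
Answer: $\frac{17575699152}{1174156313695} \approx 0.014969$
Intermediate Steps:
$I{\left(Y,E \right)} = -79$ ($I{\left(Y,E \right)} = 2 - 81 = -79$)
$\frac{20358 - 20154}{\left(\frac{I{\left(-151,74 \right)}}{8228} + \frac{14301}{10471}\right) + 13627} = \frac{20358 - 20154}{\left(- \frac{79}{8228} + \frac{14301}{10471}\right) + 13627} = \frac{204}{\left(\left(-79\right) \frac{1}{8228} + 14301 \cdot \frac{1}{10471}\right) + 13627} = \frac{204}{\left(- \frac{79}{8228} + \frac{14301}{10471}\right) + 13627} = \frac{204}{\frac{116841419}{86155388} + 13627} = \frac{204}{\frac{1174156313695}{86155388}} = 204 \cdot \frac{86155388}{1174156313695} = \frac{17575699152}{1174156313695}$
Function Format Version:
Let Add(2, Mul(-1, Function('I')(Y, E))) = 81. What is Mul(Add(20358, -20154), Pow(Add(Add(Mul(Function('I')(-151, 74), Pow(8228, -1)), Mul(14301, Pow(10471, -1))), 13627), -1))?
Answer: Rational(17575699152, 1174156313695) ≈ 0.014969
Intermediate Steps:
Function('I')(Y, E) = -79 (Function('I')(Y, E) = Add(2, Mul(-1, 81)) = Add(2, -81) = -79)
Mul(Add(20358, -20154), Pow(Add(Add(Mul(Function('I')(-151, 74), Pow(8228, -1)), Mul(14301, Pow(10471, -1))), 13627), -1)) = Mul(Add(20358, -20154), Pow(Add(Add(Mul(-79, Pow(8228, -1)), Mul(14301, Pow(10471, -1))), 13627), -1)) = Mul(204, Pow(Add(Add(Mul(-79, Rational(1, 8228)), Mul(14301, Rational(1, 10471))), 13627), -1)) = Mul(204, Pow(Add(Add(Rational(-79, 8228), Rational(14301, 10471)), 13627), -1)) = Mul(204, Pow(Add(Rational(116841419, 86155388), 13627), -1)) = Mul(204, Pow(Rational(1174156313695, 86155388), -1)) = Mul(204, Rational(86155388, 1174156313695)) = Rational(17575699152, 1174156313695)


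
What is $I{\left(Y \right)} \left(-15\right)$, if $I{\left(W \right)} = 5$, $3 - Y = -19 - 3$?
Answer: $-75$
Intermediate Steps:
$Y = 25$ ($Y = 3 - \left(-19 - 3\right) = 3 - -22 = 3 + 22 = 25$)
$I{\left(Y \right)} \left(-15\right) = 5 \left(-15\right) = -75$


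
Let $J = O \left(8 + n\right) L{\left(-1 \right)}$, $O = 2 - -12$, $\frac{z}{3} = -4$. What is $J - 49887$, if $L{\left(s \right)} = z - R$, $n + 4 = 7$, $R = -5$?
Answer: $-50965$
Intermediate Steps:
$z = -12$ ($z = 3 \left(-4\right) = -12$)
$n = 3$ ($n = -4 + 7 = 3$)
$L{\left(s \right)} = -7$ ($L{\left(s \right)} = -12 - -5 = -12 + 5 = -7$)
$O = 14$ ($O = 2 + 12 = 14$)
$J = -1078$ ($J = 14 \left(8 + 3\right) \left(-7\right) = 14 \cdot 11 \left(-7\right) = 154 \left(-7\right) = -1078$)
$J - 49887 = -1078 - 49887 = -50965$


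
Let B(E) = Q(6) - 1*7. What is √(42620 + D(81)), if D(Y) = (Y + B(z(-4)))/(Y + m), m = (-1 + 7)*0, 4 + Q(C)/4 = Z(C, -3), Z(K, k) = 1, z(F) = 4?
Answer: √3452282/9 ≈ 206.45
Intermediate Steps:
Q(C) = -12 (Q(C) = -16 + 4*1 = -16 + 4 = -12)
B(E) = -19 (B(E) = -12 - 1*7 = -12 - 7 = -19)
m = 0 (m = 6*0 = 0)
D(Y) = (-19 + Y)/Y (D(Y) = (Y - 19)/(Y + 0) = (-19 + Y)/Y)
√(42620 + D(81)) = √(42620 + (-19 + 81)/81) = √(42620 + (1/81)*62) = √(42620 + 62/81) = √(3452282/81) = √3452282/9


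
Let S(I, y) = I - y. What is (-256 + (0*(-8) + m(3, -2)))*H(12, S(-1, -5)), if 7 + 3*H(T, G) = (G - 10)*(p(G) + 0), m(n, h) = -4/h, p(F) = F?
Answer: 7874/3 ≈ 2624.7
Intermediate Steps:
H(T, G) = -7/3 + G*(-10 + G)/3 (H(T, G) = -7/3 + ((G - 10)*(G + 0))/3 = -7/3 + ((-10 + G)*G)/3 = -7/3 + (G*(-10 + G))/3 = -7/3 + G*(-10 + G)/3)
(-256 + (0*(-8) + m(3, -2)))*H(12, S(-1, -5)) = (-256 + (0*(-8) - 4/(-2)))*(-7/3 - 10*(-1 - 1*(-5))/3 + (-1 - 1*(-5))²/3) = (-256 + (0 - 4*(-½)))*(-7/3 - 10*(-1 + 5)/3 + (-1 + 5)²/3) = (-256 + (0 + 2))*(-7/3 - 10/3*4 + (⅓)*4²) = (-256 + 2)*(-7/3 - 40/3 + (⅓)*16) = -254*(-7/3 - 40/3 + 16/3) = -254*(-31/3) = 7874/3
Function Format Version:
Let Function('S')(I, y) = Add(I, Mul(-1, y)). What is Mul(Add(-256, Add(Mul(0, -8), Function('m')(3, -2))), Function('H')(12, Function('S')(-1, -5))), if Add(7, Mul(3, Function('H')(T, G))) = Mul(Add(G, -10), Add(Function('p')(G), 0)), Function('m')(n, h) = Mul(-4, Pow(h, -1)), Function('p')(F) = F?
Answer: Rational(7874, 3) ≈ 2624.7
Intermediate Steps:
Function('H')(T, G) = Add(Rational(-7, 3), Mul(Rational(1, 3), G, Add(-10, G))) (Function('H')(T, G) = Add(Rational(-7, 3), Mul(Rational(1, 3), Mul(Add(G, -10), Add(G, 0)))) = Add(Rational(-7, 3), Mul(Rational(1, 3), Mul(Add(-10, G), G))) = Add(Rational(-7, 3), Mul(Rational(1, 3), Mul(G, Add(-10, G)))) = Add(Rational(-7, 3), Mul(Rational(1, 3), G, Add(-10, G))))
Mul(Add(-256, Add(Mul(0, -8), Function('m')(3, -2))), Function('H')(12, Function('S')(-1, -5))) = Mul(Add(-256, Add(Mul(0, -8), Mul(-4, Pow(-2, -1)))), Add(Rational(-7, 3), Mul(Rational(-10, 3), Add(-1, Mul(-1, -5))), Mul(Rational(1, 3), Pow(Add(-1, Mul(-1, -5)), 2)))) = Mul(Add(-256, Add(0, Mul(-4, Rational(-1, 2)))), Add(Rational(-7, 3), Mul(Rational(-10, 3), Add(-1, 5)), Mul(Rational(1, 3), Pow(Add(-1, 5), 2)))) = Mul(Add(-256, Add(0, 2)), Add(Rational(-7, 3), Mul(Rational(-10, 3), 4), Mul(Rational(1, 3), Pow(4, 2)))) = Mul(Add(-256, 2), Add(Rational(-7, 3), Rational(-40, 3), Mul(Rational(1, 3), 16))) = Mul(-254, Add(Rational(-7, 3), Rational(-40, 3), Rational(16, 3))) = Mul(-254, Rational(-31, 3)) = Rational(7874, 3)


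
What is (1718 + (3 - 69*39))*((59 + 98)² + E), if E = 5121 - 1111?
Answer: -27799230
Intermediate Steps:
E = 4010
(1718 + (3 - 69*39))*((59 + 98)² + E) = (1718 + (3 - 69*39))*((59 + 98)² + 4010) = (1718 + (3 - 2691))*(157² + 4010) = (1718 - 2688)*(24649 + 4010) = -970*28659 = -27799230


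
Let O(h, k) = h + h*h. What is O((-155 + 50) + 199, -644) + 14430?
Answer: 23360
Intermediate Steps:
O(h, k) = h + h**2
O((-155 + 50) + 199, -644) + 14430 = ((-155 + 50) + 199)*(1 + ((-155 + 50) + 199)) + 14430 = (-105 + 199)*(1 + (-105 + 199)) + 14430 = 94*(1 + 94) + 14430 = 94*95 + 14430 = 8930 + 14430 = 23360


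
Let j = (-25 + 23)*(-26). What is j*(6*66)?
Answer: 20592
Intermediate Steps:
j = 52 (j = -2*(-26) = 52)
j*(6*66) = 52*(6*66) = 52*396 = 20592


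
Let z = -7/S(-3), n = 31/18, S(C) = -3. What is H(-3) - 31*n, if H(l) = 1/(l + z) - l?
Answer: -467/9 ≈ -51.889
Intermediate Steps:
n = 31/18 (n = 31*(1/18) = 31/18 ≈ 1.7222)
z = 7/3 (z = -7/(-3) = -7*(-⅓) = 7/3 ≈ 2.3333)
H(l) = 1/(7/3 + l) - l (H(l) = 1/(l + 7/3) - l = 1/(7/3 + l) - l)
H(-3) - 31*n = (3 - 7*(-3) - 3*(-3)²)/(7 + 3*(-3)) - 31*31/18 = (3 + 21 - 3*9)/(7 - 9) - 961/18 = (3 + 21 - 27)/(-2) - 961/18 = -½*(-3) - 961/18 = 3/2 - 961/18 = -467/9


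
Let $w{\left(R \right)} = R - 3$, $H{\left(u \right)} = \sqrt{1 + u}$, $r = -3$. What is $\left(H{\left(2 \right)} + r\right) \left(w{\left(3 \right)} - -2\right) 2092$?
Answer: $-12552 + 4184 \sqrt{3} \approx -5305.1$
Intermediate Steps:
$w{\left(R \right)} = -3 + R$
$\left(H{\left(2 \right)} + r\right) \left(w{\left(3 \right)} - -2\right) 2092 = \left(\sqrt{1 + 2} - 3\right) \left(\left(-3 + 3\right) - -2\right) 2092 = \left(\sqrt{3} - 3\right) \left(0 + 2\right) 2092 = \left(-3 + \sqrt{3}\right) 2 \cdot 2092 = \left(-6 + 2 \sqrt{3}\right) 2092 = -12552 + 4184 \sqrt{3}$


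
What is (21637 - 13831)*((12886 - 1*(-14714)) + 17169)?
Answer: 349466814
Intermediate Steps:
(21637 - 13831)*((12886 - 1*(-14714)) + 17169) = 7806*((12886 + 14714) + 17169) = 7806*(27600 + 17169) = 7806*44769 = 349466814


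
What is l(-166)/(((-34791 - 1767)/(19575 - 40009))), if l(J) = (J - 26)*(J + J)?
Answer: 217090816/6093 ≈ 35630.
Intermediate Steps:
l(J) = 2*J*(-26 + J) (l(J) = (-26 + J)*(2*J) = 2*J*(-26 + J))
l(-166)/(((-34791 - 1767)/(19575 - 40009))) = (2*(-166)*(-26 - 166))/(((-34791 - 1767)/(19575 - 40009))) = (2*(-166)*(-192))/((-36558/(-20434))) = 63744/((-36558*(-1/20434))) = 63744/(18279/10217) = 63744*(10217/18279) = 217090816/6093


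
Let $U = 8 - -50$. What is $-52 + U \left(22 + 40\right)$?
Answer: $3544$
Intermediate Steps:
$U = 58$ ($U = 8 + 50 = 58$)
$-52 + U \left(22 + 40\right) = -52 + 58 \left(22 + 40\right) = -52 + 58 \cdot 62 = -52 + 3596 = 3544$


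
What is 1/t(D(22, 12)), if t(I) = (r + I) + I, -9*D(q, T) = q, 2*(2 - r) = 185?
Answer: -18/1717 ≈ -0.010483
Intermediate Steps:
r = -181/2 (r = 2 - ½*185 = 2 - 185/2 = -181/2 ≈ -90.500)
D(q, T) = -q/9
t(I) = -181/2 + 2*I (t(I) = (-181/2 + I) + I = -181/2 + 2*I)
1/t(D(22, 12)) = 1/(-181/2 + 2*(-⅑*22)) = 1/(-181/2 + 2*(-22/9)) = 1/(-181/2 - 44/9) = 1/(-1717/18) = -18/1717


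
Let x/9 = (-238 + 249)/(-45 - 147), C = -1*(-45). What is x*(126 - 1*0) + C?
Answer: -639/32 ≈ -19.969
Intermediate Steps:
C = 45
x = -33/64 (x = 9*((-238 + 249)/(-45 - 147)) = 9*(11/(-192)) = 9*(11*(-1/192)) = 9*(-11/192) = -33/64 ≈ -0.51563)
x*(126 - 1*0) + C = -33*(126 - 1*0)/64 + 45 = -33*(126 + 0)/64 + 45 = -33/64*126 + 45 = -2079/32 + 45 = -639/32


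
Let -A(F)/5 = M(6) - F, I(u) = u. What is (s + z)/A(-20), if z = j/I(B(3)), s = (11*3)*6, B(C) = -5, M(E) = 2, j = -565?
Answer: -311/110 ≈ -2.8273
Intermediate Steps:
A(F) = -10 + 5*F (A(F) = -5*(2 - F) = -10 + 5*F)
s = 198 (s = 33*6 = 198)
z = 113 (z = -565/(-5) = -565*(-⅕) = 113)
(s + z)/A(-20) = (198 + 113)/(-10 + 5*(-20)) = 311/(-10 - 100) = 311/(-110) = 311*(-1/110) = -311/110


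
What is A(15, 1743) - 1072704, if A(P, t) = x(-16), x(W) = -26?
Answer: -1072730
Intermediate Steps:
A(P, t) = -26
A(15, 1743) - 1072704 = -26 - 1072704 = -1072730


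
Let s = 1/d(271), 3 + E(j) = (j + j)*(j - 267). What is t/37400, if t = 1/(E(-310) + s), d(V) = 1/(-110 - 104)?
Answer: 1/13371360200 ≈ 7.4787e-11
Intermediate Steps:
d(V) = -1/214 (d(V) = 1/(-214) = -1/214)
E(j) = -3 + 2*j*(-267 + j) (E(j) = -3 + (j + j)*(j - 267) = -3 + (2*j)*(-267 + j) = -3 + 2*j*(-267 + j))
s = -214 (s = 1/(-1/214) = -214)
t = 1/357523 (t = 1/((-3 - 534*(-310) + 2*(-310)**2) - 214) = 1/((-3 + 165540 + 2*96100) - 214) = 1/((-3 + 165540 + 192200) - 214) = 1/(357737 - 214) = 1/357523 ≈ 2.7970e-6)
t/37400 = (1/357523)/37400 = (1/357523)*(1/37400) = 1/13371360200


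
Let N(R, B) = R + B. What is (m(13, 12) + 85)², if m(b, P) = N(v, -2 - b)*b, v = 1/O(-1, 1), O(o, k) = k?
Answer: 9409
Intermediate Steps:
v = 1 (v = 1/1 = 1)
N(R, B) = B + R
m(b, P) = b*(-1 - b) (m(b, P) = ((-2 - b) + 1)*b = (-1 - b)*b = b*(-1 - b))
(m(13, 12) + 85)² = (-1*13*(1 + 13) + 85)² = (-1*13*14 + 85)² = (-182 + 85)² = (-97)² = 9409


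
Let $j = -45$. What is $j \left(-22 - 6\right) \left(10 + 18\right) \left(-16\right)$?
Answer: $-564480$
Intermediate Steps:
$j \left(-22 - 6\right) \left(10 + 18\right) \left(-16\right) = - 45 \left(-22 - 6\right) \left(10 + 18\right) \left(-16\right) = - 45 \left(\left(-28\right) 28\right) \left(-16\right) = \left(-45\right) \left(-784\right) \left(-16\right) = 35280 \left(-16\right) = -564480$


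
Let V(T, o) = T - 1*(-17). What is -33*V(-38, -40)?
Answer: 693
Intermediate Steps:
V(T, o) = 17 + T (V(T, o) = T + 17 = 17 + T)
-33*V(-38, -40) = -33*(17 - 38) = -33*(-21) = 693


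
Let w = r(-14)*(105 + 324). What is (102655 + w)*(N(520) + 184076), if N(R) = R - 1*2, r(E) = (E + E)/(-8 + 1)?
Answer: 19266260374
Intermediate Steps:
r(E) = -2*E/7 (r(E) = (2*E)/(-7) = (2*E)*(-⅐) = -2*E/7)
w = 1716 (w = (-2/7*(-14))*(105 + 324) = 4*429 = 1716)
N(R) = -2 + R (N(R) = R - 2 = -2 + R)
(102655 + w)*(N(520) + 184076) = (102655 + 1716)*((-2 + 520) + 184076) = 104371*(518 + 184076) = 104371*184594 = 19266260374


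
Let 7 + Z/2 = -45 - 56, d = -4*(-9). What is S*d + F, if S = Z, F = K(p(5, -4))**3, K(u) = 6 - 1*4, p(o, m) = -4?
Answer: -7768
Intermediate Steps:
K(u) = 2 (K(u) = 6 - 4 = 2)
d = 36
Z = -216 (Z = -14 + 2*(-45 - 56) = -14 + 2*(-101) = -14 - 202 = -216)
F = 8 (F = 2**3 = 8)
S = -216
S*d + F = -216*36 + 8 = -7776 + 8 = -7768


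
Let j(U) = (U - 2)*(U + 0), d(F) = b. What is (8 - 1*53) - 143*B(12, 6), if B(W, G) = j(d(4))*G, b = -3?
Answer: -12915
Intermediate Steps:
d(F) = -3
j(U) = U*(-2 + U) (j(U) = (-2 + U)*U = U*(-2 + U))
B(W, G) = 15*G (B(W, G) = (-3*(-2 - 3))*G = (-3*(-5))*G = 15*G)
(8 - 1*53) - 143*B(12, 6) = (8 - 1*53) - 2145*6 = (8 - 53) - 143*90 = -45 - 12870 = -12915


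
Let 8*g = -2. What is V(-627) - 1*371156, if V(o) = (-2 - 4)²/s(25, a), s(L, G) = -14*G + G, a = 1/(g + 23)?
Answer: -371219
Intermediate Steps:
g = -¼ (g = (⅛)*(-2) = -¼ ≈ -0.25000)
a = 4/91 (a = 1/(-¼ + 23) = 1/(91/4) = 4/91 ≈ 0.043956)
s(L, G) = -13*G
V(o) = -63 (V(o) = (-2 - 4)²/((-13*4/91)) = (-6)²/(-4/7) = 36*(-7/4) = -63)
V(-627) - 1*371156 = -63 - 1*371156 = -63 - 371156 = -371219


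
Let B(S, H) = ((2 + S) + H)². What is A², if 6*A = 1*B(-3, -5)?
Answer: 36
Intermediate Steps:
B(S, H) = (2 + H + S)²
A = 6 (A = (1*(2 - 5 - 3)²)/6 = (1*(-6)²)/6 = (1*36)/6 = (⅙)*36 = 6)
A² = 6² = 36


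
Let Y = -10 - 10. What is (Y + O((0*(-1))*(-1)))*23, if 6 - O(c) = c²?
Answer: -322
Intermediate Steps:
O(c) = 6 - c²
Y = -20
(Y + O((0*(-1))*(-1)))*23 = (-20 + (6 - ((0*(-1))*(-1))²))*23 = (-20 + (6 - (0*(-1))²))*23 = (-20 + (6 - 1*0²))*23 = (-20 + (6 - 1*0))*23 = (-20 + (6 + 0))*23 = (-20 + 6)*23 = -14*23 = -322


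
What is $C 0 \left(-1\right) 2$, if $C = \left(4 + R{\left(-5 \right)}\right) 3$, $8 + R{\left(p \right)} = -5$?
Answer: $0$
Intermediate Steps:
$R{\left(p \right)} = -13$ ($R{\left(p \right)} = -8 - 5 = -13$)
$C = -27$ ($C = \left(4 - 13\right) 3 = \left(-9\right) 3 = -27$)
$C 0 \left(-1\right) 2 = - 27 \cdot 0 \left(-1\right) 2 = \left(-27\right) 0 \cdot 2 = 0 \cdot 2 = 0$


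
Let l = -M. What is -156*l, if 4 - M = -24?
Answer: 4368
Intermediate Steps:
M = 28 (M = 4 - 1*(-24) = 4 + 24 = 28)
l = -28 (l = -1*28 = -28)
-156*l = -156*(-28) = 4368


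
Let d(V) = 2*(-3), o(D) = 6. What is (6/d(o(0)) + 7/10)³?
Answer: -27/1000 ≈ -0.027000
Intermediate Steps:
d(V) = -6
(6/d(o(0)) + 7/10)³ = (6/(-6) + 7/10)³ = (6*(-⅙) + 7*(⅒))³ = (-1 + 7/10)³ = (-3/10)³ = -27/1000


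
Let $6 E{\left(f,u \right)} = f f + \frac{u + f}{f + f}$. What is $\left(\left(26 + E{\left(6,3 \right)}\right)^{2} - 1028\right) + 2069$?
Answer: $\frac{132673}{64} \approx 2073.0$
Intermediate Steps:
$E{\left(f,u \right)} = \frac{f^{2}}{6} + \frac{f + u}{12 f}$ ($E{\left(f,u \right)} = \frac{f f + \frac{u + f}{f + f}}{6} = \frac{f^{2} + \frac{f + u}{2 f}}{6} = \frac{f^{2}}{6} + \frac{f + u}{12 f}$)
$\left(\left(26 + E{\left(6,3 \right)}\right)^{2} - 1028\right) + 2069 = \left(\left(26 + \frac{6 + 3 + 2 \cdot 6^{3}}{12 \cdot 6}\right)^{2} - 1028\right) + 2069 = \left(\left(26 + \frac{1}{12} \cdot \frac{1}{6} \left(6 + 3 + 2 \cdot 216\right)\right)^{2} - 1028\right) + 2069 = \left(\left(26 + \frac{1}{12} \cdot \frac{1}{6} \left(6 + 3 + 432\right)\right)^{2} - 1028\right) + 2069 = \left(\left(26 + \frac{1}{12} \cdot \frac{1}{6} \cdot 441\right)^{2} - 1028\right) + 2069 = \left(\left(26 + \frac{49}{8}\right)^{2} - 1028\right) + 2069 = \left(\left(\frac{257}{8}\right)^{2} - 1028\right) + 2069 = \left(\frac{66049}{64} - 1028\right) + 2069 = \frac{257}{64} + 2069 = \frac{132673}{64}$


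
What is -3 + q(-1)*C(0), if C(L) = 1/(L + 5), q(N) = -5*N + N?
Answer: -11/5 ≈ -2.2000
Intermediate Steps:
q(N) = -4*N
C(L) = 1/(5 + L)
-3 + q(-1)*C(0) = -3 + (-4*(-1))/(5 + 0) = -3 + 4/5 = -11/5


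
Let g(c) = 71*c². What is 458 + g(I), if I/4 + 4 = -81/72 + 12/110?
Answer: 351372079/12100 ≈ 29039.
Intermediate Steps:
I = -2207/110 (I = -16 + 4*(-81/72 + 12/110) = -16 + 4*(-81*1/72 + 12*(1/110)) = -16 + 4*(-9/8 + 6/55) = -16 + 4*(-447/440) = -16 - 447/110 = -2207/110 ≈ -20.064)
458 + g(I) = 458 + 71*(-2207/110)² = 458 + 71*(4870849/12100) = 458 + 345830279/12100 = 351372079/12100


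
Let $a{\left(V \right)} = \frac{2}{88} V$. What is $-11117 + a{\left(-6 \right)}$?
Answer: $- \frac{244577}{22} \approx -11117.0$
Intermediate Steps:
$a{\left(V \right)} = \frac{V}{44}$ ($a{\left(V \right)} = 2 \cdot \frac{1}{88} V = \frac{V}{44}$)
$-11117 + a{\left(-6 \right)} = -11117 + \frac{1}{44} \left(-6\right) = -11117 - \frac{3}{22} = - \frac{244577}{22}$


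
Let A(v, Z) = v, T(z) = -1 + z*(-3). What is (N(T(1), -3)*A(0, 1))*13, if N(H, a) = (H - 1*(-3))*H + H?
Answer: 0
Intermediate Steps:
T(z) = -1 - 3*z
N(H, a) = H + H*(3 + H) (N(H, a) = (H + 3)*H + H = (3 + H)*H + H = H*(3 + H) + H = H + H*(3 + H))
(N(T(1), -3)*A(0, 1))*13 = (((-1 - 3*1)*(4 + (-1 - 3*1)))*0)*13 = (((-1 - 3)*(4 + (-1 - 3)))*0)*13 = (-4*(4 - 4)*0)*13 = (-4*0*0)*13 = (0*0)*13 = 0*13 = 0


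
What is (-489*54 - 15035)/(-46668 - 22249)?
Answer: 41441/68917 ≈ 0.60132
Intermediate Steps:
(-489*54 - 15035)/(-46668 - 22249) = (-26406 - 15035)/(-68917) = -41441*(-1/68917) = 41441/68917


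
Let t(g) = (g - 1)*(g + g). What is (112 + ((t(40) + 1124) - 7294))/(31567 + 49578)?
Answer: -2938/81145 ≈ -0.036207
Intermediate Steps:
t(g) = 2*g*(-1 + g) (t(g) = (-1 + g)*(2*g) = 2*g*(-1 + g))
(112 + ((t(40) + 1124) - 7294))/(31567 + 49578) = (112 + ((2*40*(-1 + 40) + 1124) - 7294))/(31567 + 49578) = (112 + ((2*40*39 + 1124) - 7294))/81145 = (112 + ((3120 + 1124) - 7294))*(1/81145) = (112 + (4244 - 7294))*(1/81145) = (112 - 3050)*(1/81145) = -2938*1/81145 = -2938/81145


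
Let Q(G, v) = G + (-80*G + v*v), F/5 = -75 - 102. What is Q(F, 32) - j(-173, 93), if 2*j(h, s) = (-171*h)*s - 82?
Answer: -2609259/2 ≈ -1.3046e+6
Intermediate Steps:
F = -885 (F = 5*(-75 - 102) = 5*(-177) = -885)
j(h, s) = -41 - 171*h*s/2 (j(h, s) = ((-171*h)*s - 82)/2 = (-171*h*s - 82)/2 = (-82 - 171*h*s)/2 = -41 - 171*h*s/2)
Q(G, v) = v² - 79*G (Q(G, v) = G + (-80*G + v²) = G + (v² - 80*G) = v² - 79*G)
Q(F, 32) - j(-173, 93) = (32² - 79*(-885)) - (-41 - 171/2*(-173)*93) = (1024 + 69915) - (-41 + 2751219/2) = 70939 - 1*2751137/2 = 70939 - 2751137/2 = -2609259/2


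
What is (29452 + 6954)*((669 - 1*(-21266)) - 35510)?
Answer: -494211450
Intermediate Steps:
(29452 + 6954)*((669 - 1*(-21266)) - 35510) = 36406*((669 + 21266) - 35510) = 36406*(21935 - 35510) = 36406*(-13575) = -494211450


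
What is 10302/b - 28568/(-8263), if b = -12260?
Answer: 132559127/50652190 ≈ 2.6170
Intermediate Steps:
10302/b - 28568/(-8263) = 10302/(-12260) - 28568/(-8263) = 10302*(-1/12260) - 28568*(-1/8263) = -5151/6130 + 28568/8263 = 132559127/50652190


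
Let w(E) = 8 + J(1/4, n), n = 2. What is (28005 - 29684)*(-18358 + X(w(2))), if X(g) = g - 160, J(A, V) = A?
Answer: 124311481/4 ≈ 3.1078e+7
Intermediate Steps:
w(E) = 33/4 (w(E) = 8 + 1/4 = 8 + ¼ = 33/4)
X(g) = -160 + g
(28005 - 29684)*(-18358 + X(w(2))) = (28005 - 29684)*(-18358 + (-160 + 33/4)) = -1679*(-18358 - 607/4) = -1679*(-74039/4) = 124311481/4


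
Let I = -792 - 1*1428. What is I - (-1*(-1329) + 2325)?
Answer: -5874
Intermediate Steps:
I = -2220 (I = -792 - 1428 = -2220)
I - (-1*(-1329) + 2325) = -2220 - (-1*(-1329) + 2325) = -2220 - (1329 + 2325) = -2220 - 1*3654 = -2220 - 3654 = -5874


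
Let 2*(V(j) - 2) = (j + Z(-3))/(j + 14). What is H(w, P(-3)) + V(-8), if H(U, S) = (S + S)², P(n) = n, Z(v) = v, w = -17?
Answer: 445/12 ≈ 37.083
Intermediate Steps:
H(U, S) = 4*S² (H(U, S) = (2*S)² = 4*S²)
V(j) = 2 + (-3 + j)/(2*(14 + j)) (V(j) = 2 + ((j - 3)/(j + 14))/2 = 2 + ((-3 + j)/(14 + j))/2 = 2 + (-3 + j)/(2*(14 + j)))
H(w, P(-3)) + V(-8) = 4*(-3)² + (53 + 5*(-8))/(2*(14 - 8)) = 4*9 + (½)*(53 - 40)/6 = 36 + (½)*(⅙)*13 = 36 + 13/12 = 445/12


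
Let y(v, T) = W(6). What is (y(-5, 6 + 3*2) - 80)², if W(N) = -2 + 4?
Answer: 6084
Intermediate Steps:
W(N) = 2
y(v, T) = 2
(y(-5, 6 + 3*2) - 80)² = (2 - 80)² = (-78)² = 6084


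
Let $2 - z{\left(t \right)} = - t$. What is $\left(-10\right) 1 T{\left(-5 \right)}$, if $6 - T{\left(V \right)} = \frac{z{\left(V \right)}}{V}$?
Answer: $-54$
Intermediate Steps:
$z{\left(t \right)} = 2 + t$ ($z{\left(t \right)} = 2 - - t = 2 + t$)
$T{\left(V \right)} = 6 - \frac{2 + V}{V}$
$\left(-10\right) 1 T{\left(-5 \right)} = \left(-10\right) 1 \left(5 - \frac{2}{-5}\right) = - 10 \left(5 - - \frac{2}{5}\right) = - 10 \left(5 + \frac{2}{5}\right) = \left(-10\right) \frac{27}{5} = -54$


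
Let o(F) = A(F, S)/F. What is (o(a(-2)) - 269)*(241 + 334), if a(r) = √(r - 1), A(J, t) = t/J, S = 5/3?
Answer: -1394950/9 ≈ -1.5499e+5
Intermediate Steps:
S = 5/3 (S = 5*(⅓) = 5/3 ≈ 1.6667)
a(r) = √(-1 + r)
o(F) = 5/(3*F²) (o(F) = (5/(3*F))/F = 5/(3*F²))
(o(a(-2)) - 269)*(241 + 334) = (5/(3*(√(-1 - 2))²) - 269)*(241 + 334) = (5/(3*(√(-3))²) - 269)*575 = (5/(3*(I*√3)²) - 269)*575 = ((5/3)*(-⅓) - 269)*575 = (-5/9 - 269)*575 = -2426/9*575 = -1394950/9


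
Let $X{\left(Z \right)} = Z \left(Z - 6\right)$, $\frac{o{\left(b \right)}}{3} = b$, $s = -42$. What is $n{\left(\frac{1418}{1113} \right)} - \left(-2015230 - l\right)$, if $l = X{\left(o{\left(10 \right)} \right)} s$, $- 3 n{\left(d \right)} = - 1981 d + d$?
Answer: $\frac{736743250}{371} \approx 1.9858 \cdot 10^{6}$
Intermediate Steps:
$o{\left(b \right)} = 3 b$
$X{\left(Z \right)} = Z \left(-6 + Z\right)$
$n{\left(d \right)} = 660 d$ ($n{\left(d \right)} = - \frac{- 1981 d + d}{3} = - \frac{\left(-1980\right) d}{3} = 660 d$)
$l = -30240$ ($l = 3 \cdot 10 \left(-6 + 3 \cdot 10\right) \left(-42\right) = 30 \left(-6 + 30\right) \left(-42\right) = 30 \cdot 24 \left(-42\right) = 720 \left(-42\right) = -30240$)
$n{\left(\frac{1418}{1113} \right)} - \left(-2015230 - l\right) = 660 \cdot \frac{1418}{1113} - \left(-2015230 - -30240\right) = 660 \cdot 1418 \cdot \frac{1}{1113} - \left(-2015230 + 30240\right) = 660 \cdot \frac{1418}{1113} - -1984990 = \frac{311960}{371} + 1984990 = \frac{736743250}{371}$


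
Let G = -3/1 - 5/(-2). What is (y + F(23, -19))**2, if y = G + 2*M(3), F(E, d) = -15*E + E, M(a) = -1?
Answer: 421201/4 ≈ 1.0530e+5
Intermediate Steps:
F(E, d) = -14*E
G = -1/2 (G = -3*1 - 5*(-1/2) = -3 + 5/2 = -1/2 ≈ -0.50000)
y = -5/2 (y = -1/2 + 2*(-1) = -1/2 - 2 = -5/2 ≈ -2.5000)
(y + F(23, -19))**2 = (-5/2 - 14*23)**2 = (-5/2 - 322)**2 = (-649/2)**2 = 421201/4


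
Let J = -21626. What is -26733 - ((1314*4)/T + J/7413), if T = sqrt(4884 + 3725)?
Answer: -198150103/7413 - 5256*sqrt(8609)/8609 ≈ -26787.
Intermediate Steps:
T = sqrt(8609) ≈ 92.785
-26733 - ((1314*4)/T + J/7413) = -26733 - ((1314*4)/(sqrt(8609)) - 21626/7413) = -26733 - (5256*(sqrt(8609)/8609) - 21626*1/7413) = -26733 - (5256*sqrt(8609)/8609 - 21626/7413) = -26733 - (-21626/7413 + 5256*sqrt(8609)/8609) = -26733 + (21626/7413 - 5256*sqrt(8609)/8609) = -198150103/7413 - 5256*sqrt(8609)/8609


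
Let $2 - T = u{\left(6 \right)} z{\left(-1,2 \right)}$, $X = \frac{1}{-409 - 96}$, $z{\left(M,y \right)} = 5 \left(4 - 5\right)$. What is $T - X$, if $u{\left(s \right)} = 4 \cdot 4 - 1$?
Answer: $\frac{38886}{505} \approx 77.002$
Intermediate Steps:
$z{\left(M,y \right)} = -5$ ($z{\left(M,y \right)} = 5 \left(-1\right) = -5$)
$u{\left(s \right)} = 15$ ($u{\left(s \right)} = 16 - 1 = 15$)
$X = - \frac{1}{505}$ ($X = \frac{1}{-505} = - \frac{1}{505} \approx -0.0019802$)
$T = 77$ ($T = 2 - 15 \left(-5\right) = 2 - -75 = 2 + 75 = 77$)
$T - X = 77 - - \frac{1}{505} = 77 + \frac{1}{505} = \frac{38886}{505}$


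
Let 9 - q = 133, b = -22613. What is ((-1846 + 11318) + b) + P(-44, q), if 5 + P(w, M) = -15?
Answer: -13161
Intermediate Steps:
q = -124 (q = 9 - 1*133 = 9 - 133 = -124)
P(w, M) = -20 (P(w, M) = -5 - 15 = -20)
((-1846 + 11318) + b) + P(-44, q) = ((-1846 + 11318) - 22613) - 20 = (9472 - 22613) - 20 = -13141 - 20 = -13161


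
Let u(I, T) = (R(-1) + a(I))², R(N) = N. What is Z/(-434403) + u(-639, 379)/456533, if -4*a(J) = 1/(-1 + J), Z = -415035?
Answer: 137973383327244427/144411710658969600 ≈ 0.95542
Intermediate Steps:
a(J) = -1/(4*(-1 + J))
u(I, T) = (-1 - 1/(-4 + 4*I))²
Z/(-434403) + u(-639, 379)/456533 = -415035/(-434403) + ((-3 + 4*(-639))²/(16*(-1 - 639)²))/456533 = -415035*(-1/434403) + ((1/16)*(-3 - 2556)²/(-640)²)*(1/456533) = 46115/48267 + ((1/16)*(1/409600)*(-2559)²)*(1/456533) = 46115/48267 + ((1/16)*(1/409600)*6548481)*(1/456533) = 46115/48267 + (6548481/6553600)*(1/456533) = 46115/48267 + 6548481/2991934668800 = 137973383327244427/144411710658969600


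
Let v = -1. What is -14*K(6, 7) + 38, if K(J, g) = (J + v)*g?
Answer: -452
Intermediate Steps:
K(J, g) = g*(-1 + J) (K(J, g) = (J - 1)*g = (-1 + J)*g = g*(-1 + J))
-14*K(6, 7) + 38 = -98*(-1 + 6) + 38 = -98*5 + 38 = -14*35 + 38 = -490 + 38 = -452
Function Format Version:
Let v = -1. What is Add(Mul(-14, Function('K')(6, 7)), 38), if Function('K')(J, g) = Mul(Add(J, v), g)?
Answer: -452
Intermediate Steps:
Function('K')(J, g) = Mul(g, Add(-1, J)) (Function('K')(J, g) = Mul(Add(J, -1), g) = Mul(Add(-1, J), g) = Mul(g, Add(-1, J)))
Add(Mul(-14, Function('K')(6, 7)), 38) = Add(Mul(-14, Mul(7, Add(-1, 6))), 38) = Add(Mul(-14, Mul(7, 5)), 38) = Add(Mul(-14, 35), 38) = Add(-490, 38) = -452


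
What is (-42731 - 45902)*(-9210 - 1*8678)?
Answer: 1585467104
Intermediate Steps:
(-42731 - 45902)*(-9210 - 1*8678) = -88633*(-9210 - 8678) = -88633*(-17888) = 1585467104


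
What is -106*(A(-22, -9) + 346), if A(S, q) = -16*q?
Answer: -51940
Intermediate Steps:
-106*(A(-22, -9) + 346) = -106*(-16*(-9) + 346) = -106*(144 + 346) = -106*490 = -51940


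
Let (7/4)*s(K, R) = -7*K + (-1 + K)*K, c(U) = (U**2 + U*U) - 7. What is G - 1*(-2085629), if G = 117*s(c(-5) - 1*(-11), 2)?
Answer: 15761915/7 ≈ 2.2517e+6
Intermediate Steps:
c(U) = -7 + 2*U**2 (c(U) = (U**2 + U**2) - 7 = 2*U**2 - 7 = -7 + 2*U**2)
s(K, R) = -4*K + 4*K*(-1 + K)/7 (s(K, R) = 4*(-7*K + (-1 + K)*K)/7 = 4*(-7*K + K*(-1 + K))/7 = -4*K + 4*K*(-1 + K)/7)
G = 1162512/7 (G = 117*(4*((-7 + 2*(-5)**2) - 1*(-11))*(-8 + ((-7 + 2*(-5)**2) - 1*(-11)))/7) = 117*(4*((-7 + 2*25) + 11)*(-8 + ((-7 + 2*25) + 11))/7) = 117*(4*((-7 + 50) + 11)*(-8 + ((-7 + 50) + 11))/7) = 117*(4*(43 + 11)*(-8 + (43 + 11))/7) = 117*((4/7)*54*(-8 + 54)) = 117*((4/7)*54*46) = 117*(9936/7) = 1162512/7 ≈ 1.6607e+5)
G - 1*(-2085629) = 1162512/7 - 1*(-2085629) = 1162512/7 + 2085629 = 15761915/7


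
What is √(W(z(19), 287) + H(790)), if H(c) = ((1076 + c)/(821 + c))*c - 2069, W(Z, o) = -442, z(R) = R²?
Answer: I*√460223499/537 ≈ 39.949*I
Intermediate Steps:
H(c) = -2069 + c*(1076 + c)/(821 + c) (H(c) = ((1076 + c)/(821 + c))*c - 2069 = c*(1076 + c)/(821 + c) - 2069 = -2069 + c*(1076 + c)/(821 + c))
√(W(z(19), 287) + H(790)) = √(-442 + (-1698649 + 790² - 993*790)/(821 + 790)) = √(-442 + (-1698649 + 624100 - 784470)/1611) = √(-442 + (1/1611)*(-1859019)) = √(-442 - 619673/537) = √(-857027/537) = I*√460223499/537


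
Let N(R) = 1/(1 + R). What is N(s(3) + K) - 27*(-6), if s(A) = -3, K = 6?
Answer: 649/4 ≈ 162.25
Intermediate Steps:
N(s(3) + K) - 27*(-6) = 1/(1 + (-3 + 6)) - 27*(-6) = 1/(1 + 3) + 162 = 1/4 + 162 = ¼ + 162 = 649/4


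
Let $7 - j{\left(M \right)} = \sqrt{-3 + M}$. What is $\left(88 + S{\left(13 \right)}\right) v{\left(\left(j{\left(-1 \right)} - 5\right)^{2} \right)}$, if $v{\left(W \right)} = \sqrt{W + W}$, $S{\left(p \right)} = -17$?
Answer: $142 \sqrt{2} \left(1 - i\right) \approx 200.82 - 200.82 i$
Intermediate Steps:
$j{\left(M \right)} = 7 - \sqrt{-3 + M}$
$v{\left(W \right)} = \sqrt{2} \sqrt{W}$ ($v{\left(W \right)} = \sqrt{2 W} = \sqrt{2} \sqrt{W}$)
$\left(88 + S{\left(13 \right)}\right) v{\left(\left(j{\left(-1 \right)} - 5\right)^{2} \right)} = \left(88 - 17\right) \sqrt{2} \sqrt{\left(\left(7 - \sqrt{-3 - 1}\right) - 5\right)^{2}} = 71 \sqrt{2} \sqrt{\left(\left(7 - \sqrt{-4}\right) - 5\right)^{2}} = 71 \sqrt{2} \sqrt{\left(\left(7 - 2 i\right) - 5\right)^{2}} = 71 \sqrt{2} \sqrt{\left(2 - 2 i\right)^{2}} = 71 \sqrt{2} \left(2 - 2 i\right)$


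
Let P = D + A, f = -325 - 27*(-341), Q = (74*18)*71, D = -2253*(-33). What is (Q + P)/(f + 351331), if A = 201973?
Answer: 370894/360213 ≈ 1.0297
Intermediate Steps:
D = 74349
Q = 94572 (Q = 1332*71 = 94572)
f = 8882 (f = -325 + 9207 = 8882)
P = 276322 (P = 74349 + 201973 = 276322)
(Q + P)/(f + 351331) = (94572 + 276322)/(8882 + 351331) = 370894/360213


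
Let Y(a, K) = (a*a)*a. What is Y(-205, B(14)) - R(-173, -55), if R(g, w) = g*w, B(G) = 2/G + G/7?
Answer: -8624640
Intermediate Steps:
B(G) = 2/G + G/7 (B(G) = 2/G + G*(1/7) = 2/G + G/7)
Y(a, K) = a**3 (Y(a, K) = a**2*a = a**3)
Y(-205, B(14)) - R(-173, -55) = (-205)**3 - (-173)*(-55) = -8615125 - 1*9515 = -8615125 - 9515 = -8624640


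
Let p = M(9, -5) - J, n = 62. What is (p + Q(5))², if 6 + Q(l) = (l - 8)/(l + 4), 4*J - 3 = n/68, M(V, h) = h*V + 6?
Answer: 357021025/166464 ≈ 2144.7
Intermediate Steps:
M(V, h) = 6 + V*h (M(V, h) = V*h + 6 = 6 + V*h)
J = 133/136 (J = ¾ + (62/68)/4 = ¾ + (62*(1/68))/4 = ¾ + (¼)*(31/34) = ¾ + 31/136 = 133/136 ≈ 0.97794)
Q(l) = -6 + (-8 + l)/(4 + l) (Q(l) = -6 + (l - 8)/(l + 4) = -6 + (-8 + l)/(4 + l))
p = -5437/136 (p = (6 + 9*(-5)) - 1*133/136 = (6 - 45) - 133/136 = -39 - 133/136 = -5437/136 ≈ -39.978)
(p + Q(5))² = (-5437/136 + (-32 - 5*5)/(4 + 5))² = (-5437/136 + (-32 - 25)/9)² = (-5437/136 + (⅑)*(-57))² = (-5437/136 - 19/3)² = (-18895/408)² = 357021025/166464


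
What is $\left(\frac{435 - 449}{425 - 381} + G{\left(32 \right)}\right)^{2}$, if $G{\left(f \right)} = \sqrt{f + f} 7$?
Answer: $\frac{1500625}{484} \approx 3100.5$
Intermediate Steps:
$G{\left(f \right)} = 7 \sqrt{2} \sqrt{f}$ ($G{\left(f \right)} = \sqrt{2 f} 7 = \sqrt{2} \sqrt{f} 7 = 7 \sqrt{2} \sqrt{f}$)
$\left(\frac{435 - 449}{425 - 381} + G{\left(32 \right)}\right)^{2} = \left(\frac{435 - 449}{425 - 381} + 7 \sqrt{2} \sqrt{32}\right)^{2} = \left(- \frac{14}{44} + 7 \sqrt{2} \cdot 4 \sqrt{2}\right)^{2} = \left(\left(-14\right) \frac{1}{44} + 56\right)^{2} = \left(- \frac{7}{22} + 56\right)^{2} = \left(\frac{1225}{22}\right)^{2} = \frac{1500625}{484}$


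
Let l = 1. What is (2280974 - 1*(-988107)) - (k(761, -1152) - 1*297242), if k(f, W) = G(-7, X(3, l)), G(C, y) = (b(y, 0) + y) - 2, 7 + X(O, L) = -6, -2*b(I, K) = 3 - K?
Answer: 7132679/2 ≈ 3.5663e+6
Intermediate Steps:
b(I, K) = -3/2 + K/2 (b(I, K) = -(3 - K)/2 = -3/2 + K/2)
X(O, L) = -13 (X(O, L) = -7 - 6 = -13)
G(C, y) = -7/2 + y (G(C, y) = ((-3/2 + (1/2)*0) + y) - 2 = ((-3/2 + 0) + y) - 2 = (-3/2 + y) - 2 = -7/2 + y)
k(f, W) = -33/2 (k(f, W) = -7/2 - 13 = -33/2)
(2280974 - 1*(-988107)) - (k(761, -1152) - 1*297242) = (2280974 - 1*(-988107)) - (-33/2 - 1*297242) = (2280974 + 988107) - (-33/2 - 297242) = 3269081 - 1*(-594517/2) = 3269081 + 594517/2 = 7132679/2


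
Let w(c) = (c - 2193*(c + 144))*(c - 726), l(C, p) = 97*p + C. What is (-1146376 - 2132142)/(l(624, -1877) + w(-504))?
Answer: 3278518/970621925 ≈ 0.0033778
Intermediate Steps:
l(C, p) = C + 97*p
w(c) = (-315792 - 2192*c)*(-726 + c) (w(c) = (c - 2193*(144 + c))*(-726 + c) = (c + (-315792 - 2193*c))*(-726 + c) = (-315792 - 2192*c)*(-726 + c))
(-1146376 - 2132142)/(l(624, -1877) + w(-504)) = (-1146376 - 2132142)/((624 + 97*(-1877)) + (229264992 - 2192*(-504)² + 1275600*(-504))) = -3278518/((624 - 182069) + (229264992 - 2192*254016 - 642902400)) = -3278518/(-181445 + (229264992 - 556803072 - 642902400)) = -3278518/(-181445 - 970440480) = -3278518/(-970621925) = -3278518*(-1/970621925) = 3278518/970621925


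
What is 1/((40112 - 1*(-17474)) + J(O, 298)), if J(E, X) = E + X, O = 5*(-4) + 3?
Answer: 1/57867 ≈ 1.7281e-5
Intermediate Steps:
O = -17 (O = -20 + 3 = -17)
1/((40112 - 1*(-17474)) + J(O, 298)) = 1/((40112 - 1*(-17474)) + (-17 + 298)) = 1/((40112 + 17474) + 281) = 1/(57586 + 281) = 1/57867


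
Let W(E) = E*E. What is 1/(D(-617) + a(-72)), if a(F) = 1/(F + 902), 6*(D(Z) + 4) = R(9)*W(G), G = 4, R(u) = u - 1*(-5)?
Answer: 2490/83003 ≈ 0.029999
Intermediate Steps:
R(u) = 5 + u (R(u) = u + 5 = 5 + u)
W(E) = E²
D(Z) = 100/3 (D(Z) = -4 + ((5 + 9)*4²)/6 = -4 + (14*16)/6 = -4 + (⅙)*224 = -4 + 112/3 = 100/3)
a(F) = 1/(902 + F)
1/(D(-617) + a(-72)) = 1/(100/3 + 1/(902 - 72)) = 1/(100/3 + 1/830) = 1/(83003/2490) = 2490/83003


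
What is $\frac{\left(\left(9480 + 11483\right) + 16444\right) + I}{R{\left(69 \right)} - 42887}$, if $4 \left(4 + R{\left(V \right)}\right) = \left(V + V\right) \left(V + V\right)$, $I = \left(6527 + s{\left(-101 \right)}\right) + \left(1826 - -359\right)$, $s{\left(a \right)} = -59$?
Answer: $- \frac{4606}{3813} \approx -1.208$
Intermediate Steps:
$I = 8653$ ($I = \left(6527 - 59\right) + \left(1826 - -359\right) = 6468 + \left(1826 + 359\right) = 6468 + 2185 = 8653$)
$R{\left(V \right)} = -4 + V^{2}$ ($R{\left(V \right)} = -4 + \frac{\left(V + V\right) \left(V + V\right)}{4} = -4 + \frac{2 V 2 V}{4} = -4 + \frac{4 V^{2}}{4} = -4 + V^{2}$)
$\frac{\left(\left(9480 + 11483\right) + 16444\right) + I}{R{\left(69 \right)} - 42887} = \frac{\left(\left(9480 + 11483\right) + 16444\right) + 8653}{\left(-4 + 69^{2}\right) - 42887} = \frac{\left(20963 + 16444\right) + 8653}{\left(-4 + 4761\right) - 42887} = \frac{37407 + 8653}{4757 - 42887} = \frac{46060}{-38130} = 46060 \left(- \frac{1}{38130}\right) = - \frac{4606}{3813}$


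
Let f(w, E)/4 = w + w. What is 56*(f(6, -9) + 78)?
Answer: 7056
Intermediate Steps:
f(w, E) = 8*w (f(w, E) = 4*(w + w) = 4*(2*w) = 8*w)
56*(f(6, -9) + 78) = 56*(8*6 + 78) = 56*(48 + 78) = 56*126 = 7056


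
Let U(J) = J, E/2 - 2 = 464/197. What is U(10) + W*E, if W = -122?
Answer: -207382/197 ≈ -1052.7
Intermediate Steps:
E = 1716/197 (E = 4 + 2*(464/197) = 4 + 928/197 = 1716/197 ≈ 8.7107)
U(10) + W*E = 10 - 122*1716/197 = 10 - 209352/197 = -207382/197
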